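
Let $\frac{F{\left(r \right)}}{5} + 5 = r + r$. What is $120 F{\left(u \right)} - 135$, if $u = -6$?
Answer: $-10335$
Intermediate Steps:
$F{\left(r \right)} = -25 + 10 r$ ($F{\left(r \right)} = -25 + 5 \left(r + r\right) = -25 + 5 \cdot 2 r = -25 + 10 r$)
$120 F{\left(u \right)} - 135 = 120 \left(-25 + 10 \left(-6\right)\right) - 135 = 120 \left(-25 - 60\right) - 135 = 120 \left(-85\right) - 135 = -10200 - 135 = -10335$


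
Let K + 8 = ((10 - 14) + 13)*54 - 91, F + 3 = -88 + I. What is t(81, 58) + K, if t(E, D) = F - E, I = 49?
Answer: 264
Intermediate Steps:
F = -42 (F = -3 + (-88 + 49) = -3 - 39 = -42)
K = 387 (K = -8 + (((10 - 14) + 13)*54 - 91) = -8 + ((-4 + 13)*54 - 91) = -8 + (9*54 - 91) = -8 + (486 - 91) = -8 + 395 = 387)
t(E, D) = -42 - E
t(81, 58) + K = (-42 - 1*81) + 387 = (-42 - 81) + 387 = -123 + 387 = 264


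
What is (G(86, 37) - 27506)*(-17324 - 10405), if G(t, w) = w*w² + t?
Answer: -644227857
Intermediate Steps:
G(t, w) = t + w³ (G(t, w) = w³ + t = t + w³)
(G(86, 37) - 27506)*(-17324 - 10405) = ((86 + 37³) - 27506)*(-17324 - 10405) = ((86 + 50653) - 27506)*(-27729) = (50739 - 27506)*(-27729) = 23233*(-27729) = -644227857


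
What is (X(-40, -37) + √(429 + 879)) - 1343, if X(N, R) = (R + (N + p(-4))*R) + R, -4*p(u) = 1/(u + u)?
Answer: 1979/32 + 2*√327 ≈ 98.010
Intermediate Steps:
p(u) = -1/(8*u) (p(u) = -1/(4*(u + u)) = -1/(2*u)/4 = -1/(8*u))
X(N, R) = 2*R + R*(1/32 + N) (X(N, R) = (R + (N - ⅛/(-4))*R) + R = (R + (N - ⅛*(-¼))*R) + R = (R + (N + 1/32)*R) + R = (R + (1/32 + N)*R) + R = (R + R*(1/32 + N)) + R = 2*R + R*(1/32 + N))
(X(-40, -37) + √(429 + 879)) - 1343 = ((1/32)*(-37)*(65 + 32*(-40)) + √(429 + 879)) - 1343 = ((1/32)*(-37)*(65 - 1280) + √1308) - 1343 = ((1/32)*(-37)*(-1215) + 2*√327) - 1343 = (44955/32 + 2*√327) - 1343 = 1979/32 + 2*√327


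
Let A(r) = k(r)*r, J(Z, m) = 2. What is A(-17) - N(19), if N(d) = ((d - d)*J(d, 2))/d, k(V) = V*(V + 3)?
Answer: -4046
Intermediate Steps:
k(V) = V*(3 + V)
N(d) = 0 (N(d) = ((d - d)*2)/d = (0*2)/d = 0/d = 0)
A(r) = r²*(3 + r) (A(r) = (r*(3 + r))*r = r²*(3 + r))
A(-17) - N(19) = (-17)²*(3 - 17) - 1*0 = 289*(-14) + 0 = -4046 + 0 = -4046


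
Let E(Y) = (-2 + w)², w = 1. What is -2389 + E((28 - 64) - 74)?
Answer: -2388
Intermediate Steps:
E(Y) = 1 (E(Y) = (-2 + 1)² = (-1)² = 1)
-2389 + E((28 - 64) - 74) = -2389 + 1 = -2388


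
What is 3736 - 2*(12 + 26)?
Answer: 3660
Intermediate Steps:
3736 - 2*(12 + 26) = 3736 - 2*38 = 3736 - 76 = 3660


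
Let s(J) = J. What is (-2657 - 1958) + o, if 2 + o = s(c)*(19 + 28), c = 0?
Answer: -4617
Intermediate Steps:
o = -2 (o = -2 + 0*(19 + 28) = -2 + 0*47 = -2 + 0 = -2)
(-2657 - 1958) + o = (-2657 - 1958) - 2 = -4615 - 2 = -4617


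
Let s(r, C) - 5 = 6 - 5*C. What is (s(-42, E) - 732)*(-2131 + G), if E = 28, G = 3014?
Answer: -760263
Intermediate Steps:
s(r, C) = 11 - 5*C (s(r, C) = 5 + (6 - 5*C) = 11 - 5*C)
(s(-42, E) - 732)*(-2131 + G) = ((11 - 5*28) - 732)*(-2131 + 3014) = ((11 - 140) - 732)*883 = (-129 - 732)*883 = -861*883 = -760263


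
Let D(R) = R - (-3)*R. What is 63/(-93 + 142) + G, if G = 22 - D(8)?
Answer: -61/7 ≈ -8.7143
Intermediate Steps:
D(R) = 4*R (D(R) = R + 3*R = 4*R)
G = -10 (G = 22 - 4*8 = 22 - 1*32 = 22 - 32 = -10)
63/(-93 + 142) + G = 63/(-93 + 142) - 10 = 63/49 - 10 = 63*(1/49) - 10 = 9/7 - 10 = -61/7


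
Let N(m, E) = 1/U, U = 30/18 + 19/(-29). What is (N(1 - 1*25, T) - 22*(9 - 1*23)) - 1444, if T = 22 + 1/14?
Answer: -99881/88 ≈ -1135.0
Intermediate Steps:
U = 88/87 (U = 30*(1/18) + 19*(-1/29) = 5/3 - 19/29 = 88/87 ≈ 1.0115)
T = 309/14 (T = 22 + 1/14 = 309/14 ≈ 22.071)
N(m, E) = 87/88 (N(m, E) = 1/(88/87) = 87/88)
(N(1 - 1*25, T) - 22*(9 - 1*23)) - 1444 = (87/88 - 22*(9 - 1*23)) - 1444 = (87/88 - 22*(9 - 23)) - 1444 = (87/88 - 22*(-14)) - 1444 = (87/88 + 308) - 1444 = 27191/88 - 1444 = -99881/88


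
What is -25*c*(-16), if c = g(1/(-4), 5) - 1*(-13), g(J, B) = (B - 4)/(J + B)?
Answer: 100400/19 ≈ 5284.2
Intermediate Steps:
g(J, B) = (-4 + B)/(B + J)
c = 251/19 (c = (-4 + 5)/(5 + 1/(-4)) - 1*(-13) = 1/(5 - ¼) + 13 = 1/(19/4) + 13 = (4/19)*1 + 13 = 4/19 + 13 = 251/19 ≈ 13.211)
-25*c*(-16) = -25*251/19*(-16) = -6275/19*(-16) = 100400/19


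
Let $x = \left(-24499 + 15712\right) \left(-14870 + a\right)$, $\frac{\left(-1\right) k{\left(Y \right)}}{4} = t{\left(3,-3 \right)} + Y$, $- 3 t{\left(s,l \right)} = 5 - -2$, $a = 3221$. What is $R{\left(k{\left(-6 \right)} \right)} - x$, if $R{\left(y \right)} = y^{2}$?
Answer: $- \frac{921227867}{9} \approx -1.0236 \cdot 10^{8}$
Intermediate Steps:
$t{\left(s,l \right)} = - \frac{7}{3}$ ($t{\left(s,l \right)} = - \frac{5 - -2}{3} = - \frac{5 + 2}{3} = \left(- \frac{1}{3}\right) 7 = - \frac{7}{3}$)
$k{\left(Y \right)} = \frac{28}{3} - 4 Y$ ($k{\left(Y \right)} = - 4 \left(- \frac{7}{3} + Y\right) = \frac{28}{3} - 4 Y$)
$x = 102359763$ ($x = \left(-24499 + 15712\right) \left(-14870 + 3221\right) = \left(-8787\right) \left(-11649\right) = 102359763$)
$R{\left(k{\left(-6 \right)} \right)} - x = \left(\frac{28}{3} - -24\right)^{2} - 102359763 = \left(\frac{28}{3} + 24\right)^{2} - 102359763 = \left(\frac{100}{3}\right)^{2} - 102359763 = \frac{10000}{9} - 102359763 = - \frac{921227867}{9}$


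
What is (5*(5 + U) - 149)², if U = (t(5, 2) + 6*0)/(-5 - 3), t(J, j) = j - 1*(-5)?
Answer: 1054729/64 ≈ 16480.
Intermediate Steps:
t(J, j) = 5 + j (t(J, j) = j + 5 = 5 + j)
U = -7/8 (U = ((5 + 2) + 6*0)/(-5 - 3) = (7 + 0)/(-8) = 7*(-⅛) = -7/8 ≈ -0.87500)
(5*(5 + U) - 149)² = (5*(5 - 7/8) - 149)² = (5*(33/8) - 149)² = (165/8 - 149)² = (-1027/8)² = 1054729/64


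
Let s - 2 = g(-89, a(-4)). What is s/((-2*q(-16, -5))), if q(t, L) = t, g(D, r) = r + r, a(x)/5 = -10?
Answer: -49/16 ≈ -3.0625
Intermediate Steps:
a(x) = -50 (a(x) = 5*(-10) = -50)
g(D, r) = 2*r
s = -98 (s = 2 + 2*(-50) = 2 - 100 = -98)
s/((-2*q(-16, -5))) = -98/((-2*(-16))) = -98/32 = -98*1/32 = -49/16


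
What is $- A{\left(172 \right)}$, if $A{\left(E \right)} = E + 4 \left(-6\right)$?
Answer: $-148$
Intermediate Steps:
$A{\left(E \right)} = -24 + E$ ($A{\left(E \right)} = E - 24 = -24 + E$)
$- A{\left(172 \right)} = - (-24 + 172) = \left(-1\right) 148 = -148$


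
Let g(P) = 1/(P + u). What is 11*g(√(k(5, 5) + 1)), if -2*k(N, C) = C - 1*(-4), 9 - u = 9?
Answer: -11*I*√14/7 ≈ -5.8797*I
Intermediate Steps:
u = 0 (u = 9 - 1*9 = 9 - 9 = 0)
k(N, C) = -2 - C/2 (k(N, C) = -(C - 1*(-4))/2 = -(C + 4)/2 = -(4 + C)/2 = -2 - C/2)
g(P) = 1/P (g(P) = 1/(P + 0) = 1/P)
11*g(√(k(5, 5) + 1)) = 11/(√((-2 - ½*5) + 1)) = 11/(√((-2 - 5/2) + 1)) = 11/(√(-9/2 + 1)) = 11/(√(-7/2)) = 11/((I*√14/2)) = 11*(-I*√14/7) = -11*I*√14/7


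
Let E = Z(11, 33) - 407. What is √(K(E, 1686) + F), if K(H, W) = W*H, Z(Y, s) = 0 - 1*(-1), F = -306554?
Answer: I*√991070 ≈ 995.53*I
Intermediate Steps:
Z(Y, s) = 1 (Z(Y, s) = 0 + 1 = 1)
E = -406 (E = 1 - 407 = -406)
K(H, W) = H*W
√(K(E, 1686) + F) = √(-406*1686 - 306554) = √(-684516 - 306554) = √(-991070) = I*√991070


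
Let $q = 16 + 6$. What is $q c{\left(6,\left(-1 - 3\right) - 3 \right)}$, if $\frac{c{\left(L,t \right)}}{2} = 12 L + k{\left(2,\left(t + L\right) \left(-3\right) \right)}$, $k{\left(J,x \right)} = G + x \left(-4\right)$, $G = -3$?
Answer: $2508$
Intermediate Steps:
$k{\left(J,x \right)} = -3 - 4 x$ ($k{\left(J,x \right)} = -3 + x \left(-4\right) = -3 - 4 x$)
$c{\left(L,t \right)} = -6 + 24 t + 48 L$ ($c{\left(L,t \right)} = 2 \left(12 L - \left(3 + 4 \left(t + L\right) \left(-3\right)\right)\right) = 2 \left(12 L - \left(3 + 4 \left(L + t\right) \left(-3\right)\right)\right) = 2 \left(12 L - \left(3 + 4 \left(- 3 L - 3 t\right)\right)\right) = 2 \left(12 L - \left(3 - 12 L - 12 t\right)\right) = 2 \left(12 L + \left(-3 + 12 L + 12 t\right)\right) = 2 \left(-3 + 12 t + 24 L\right) = -6 + 24 t + 48 L$)
$q = 22$
$q c{\left(6,\left(-1 - 3\right) - 3 \right)} = 22 \left(-6 + 24 \left(\left(-1 - 3\right) - 3\right) + 48 \cdot 6\right) = 22 \left(-6 + 24 \left(-4 - 3\right) + 288\right) = 22 \left(-6 + 24 \left(-7\right) + 288\right) = 22 \left(-6 - 168 + 288\right) = 22 \cdot 114 = 2508$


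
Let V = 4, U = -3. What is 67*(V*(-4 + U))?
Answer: -1876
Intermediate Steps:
67*(V*(-4 + U)) = 67*(4*(-4 - 3)) = 67*(4*(-7)) = 67*(-28) = -1876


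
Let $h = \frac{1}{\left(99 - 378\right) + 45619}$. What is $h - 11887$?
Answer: $- \frac{538956579}{45340} \approx -11887.0$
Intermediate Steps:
$h = \frac{1}{45340}$ ($h = \frac{1}{\left(99 - 378\right) + 45619} = \frac{1}{-279 + 45619} = \frac{1}{45340} \approx 2.2056 \cdot 10^{-5}$)
$h - 11887 = \frac{1}{45340} - 11887 = - \frac{538956579}{45340}$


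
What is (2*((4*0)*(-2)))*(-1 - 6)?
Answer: 0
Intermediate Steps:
(2*((4*0)*(-2)))*(-1 - 6) = (2*(0*(-2)))*(-7) = (2*0)*(-7) = 0*(-7) = 0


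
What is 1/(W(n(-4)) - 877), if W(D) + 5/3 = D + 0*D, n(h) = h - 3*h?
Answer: -3/2612 ≈ -0.0011485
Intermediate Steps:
n(h) = -2*h
W(D) = -5/3 + D (W(D) = -5/3 + (D + 0*D) = -5/3 + (D + 0) = -5/3 + D)
1/(W(n(-4)) - 877) = 1/((-5/3 - 2*(-4)) - 877) = 1/((-5/3 + 8) - 877) = 1/(19/3 - 877) = 1/(-2612/3) = -3/2612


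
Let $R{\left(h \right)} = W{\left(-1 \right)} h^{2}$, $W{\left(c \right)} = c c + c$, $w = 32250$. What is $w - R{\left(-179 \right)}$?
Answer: $32250$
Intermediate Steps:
$W{\left(c \right)} = c + c^{2}$ ($W{\left(c \right)} = c^{2} + c = c + c^{2}$)
$R{\left(h \right)} = 0$ ($R{\left(h \right)} = - (1 - 1) h^{2} = \left(-1\right) 0 h^{2} = 0 h^{2} = 0$)
$w - R{\left(-179 \right)} = 32250 - 0 = 32250 + 0 = 32250$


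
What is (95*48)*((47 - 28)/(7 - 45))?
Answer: -2280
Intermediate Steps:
(95*48)*((47 - 28)/(7 - 45)) = 4560*(19/(-38)) = 4560*(19*(-1/38)) = 4560*(-½) = -2280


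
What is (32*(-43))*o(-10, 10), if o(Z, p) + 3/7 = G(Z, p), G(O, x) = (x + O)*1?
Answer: 4128/7 ≈ 589.71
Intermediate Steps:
G(O, x) = O + x (G(O, x) = (O + x)*1 = O + x)
o(Z, p) = -3/7 + Z + p (o(Z, p) = -3/7 + (Z + p) = -3/7 + Z + p)
(32*(-43))*o(-10, 10) = (32*(-43))*(-3/7 - 10 + 10) = -1376*(-3/7) = 4128/7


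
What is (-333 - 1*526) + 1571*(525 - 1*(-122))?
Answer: 1015578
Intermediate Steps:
(-333 - 1*526) + 1571*(525 - 1*(-122)) = (-333 - 526) + 1571*(525 + 122) = -859 + 1571*647 = -859 + 1016437 = 1015578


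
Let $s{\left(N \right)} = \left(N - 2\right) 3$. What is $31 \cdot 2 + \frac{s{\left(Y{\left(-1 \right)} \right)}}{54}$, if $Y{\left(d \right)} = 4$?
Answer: $\frac{559}{9} \approx 62.111$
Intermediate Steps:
$s{\left(N \right)} = -6 + 3 N$ ($s{\left(N \right)} = \left(-2 + N\right) 3 = -6 + 3 N$)
$31 \cdot 2 + \frac{s{\left(Y{\left(-1 \right)} \right)}}{54} = 31 \cdot 2 + \frac{-6 + 3 \cdot 4}{54} = 62 + \left(-6 + 12\right) \frac{1}{54} = 62 + 6 \cdot \frac{1}{54} = 62 + \frac{1}{9} = \frac{559}{9}$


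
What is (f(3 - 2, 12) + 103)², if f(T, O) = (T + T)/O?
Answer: 383161/36 ≈ 10643.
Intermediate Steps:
f(T, O) = 2*T/O (f(T, O) = (2*T)/O = 2*T/O)
(f(3 - 2, 12) + 103)² = (2*(3 - 2)/12 + 103)² = (2*1*(1/12) + 103)² = (⅙ + 103)² = (619/6)² = 383161/36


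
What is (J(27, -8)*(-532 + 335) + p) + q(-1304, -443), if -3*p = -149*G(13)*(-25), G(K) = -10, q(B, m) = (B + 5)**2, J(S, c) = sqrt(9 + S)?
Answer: 5095907/3 ≈ 1.6986e+6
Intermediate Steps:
q(B, m) = (5 + B)**2
p = 37250/3 (p = -(-149*(-10))*(-25)/3 = -1490*(-25)/3 = -1/3*(-37250) = 37250/3 ≈ 12417.)
(J(27, -8)*(-532 + 335) + p) + q(-1304, -443) = (sqrt(9 + 27)*(-532 + 335) + 37250/3) + (5 - 1304)**2 = (sqrt(36)*(-197) + 37250/3) + (-1299)**2 = (6*(-197) + 37250/3) + 1687401 = (-1182 + 37250/3) + 1687401 = 33704/3 + 1687401 = 5095907/3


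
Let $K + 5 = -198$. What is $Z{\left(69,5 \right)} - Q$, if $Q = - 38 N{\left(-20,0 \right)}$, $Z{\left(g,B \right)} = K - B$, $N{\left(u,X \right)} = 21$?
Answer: $590$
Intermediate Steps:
$K = -203$ ($K = -5 - 198 = -203$)
$Z{\left(g,B \right)} = -203 - B$
$Q = -798$ ($Q = \left(-38\right) 21 = -798$)
$Z{\left(69,5 \right)} - Q = \left(-203 - 5\right) - -798 = \left(-203 - 5\right) + 798 = -208 + 798 = 590$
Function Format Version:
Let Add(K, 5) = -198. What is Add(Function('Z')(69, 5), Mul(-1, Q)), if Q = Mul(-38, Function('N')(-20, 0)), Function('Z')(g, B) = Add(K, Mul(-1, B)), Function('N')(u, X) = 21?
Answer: 590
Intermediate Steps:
K = -203 (K = Add(-5, -198) = -203)
Function('Z')(g, B) = Add(-203, Mul(-1, B))
Q = -798 (Q = Mul(-38, 21) = -798)
Add(Function('Z')(69, 5), Mul(-1, Q)) = Add(Add(-203, Mul(-1, 5)), Mul(-1, -798)) = Add(Add(-203, -5), 798) = Add(-208, 798) = 590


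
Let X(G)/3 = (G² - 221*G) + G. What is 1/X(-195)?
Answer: 1/242775 ≈ 4.1190e-6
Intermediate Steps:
X(G) = -660*G + 3*G² (X(G) = 3*((G² - 221*G) + G) = 3*(G² - 220*G) = -660*G + 3*G²)
1/X(-195) = 1/(3*(-195)*(-220 - 195)) = 1/(3*(-195)*(-415)) = 1/242775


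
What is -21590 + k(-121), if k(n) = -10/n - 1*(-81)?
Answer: -2602579/121 ≈ -21509.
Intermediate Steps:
k(n) = 81 - 10/n (k(n) = -10/n + 81 = 81 - 10/n)
-21590 + k(-121) = -21590 + (81 - 10/(-121)) = -21590 + (81 - 10*(-1/121)) = -21590 + (81 + 10/121) = -21590 + 9811/121 = -2602579/121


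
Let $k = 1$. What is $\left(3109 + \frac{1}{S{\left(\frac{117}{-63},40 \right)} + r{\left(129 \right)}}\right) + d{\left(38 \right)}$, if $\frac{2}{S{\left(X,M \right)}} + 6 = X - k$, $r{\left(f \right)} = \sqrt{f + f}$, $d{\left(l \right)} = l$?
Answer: $\frac{780106900}{247889} + \frac{961 \sqrt{258}}{247889} \approx 3147.1$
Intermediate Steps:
$r{\left(f \right)} = \sqrt{2} \sqrt{f}$ ($r{\left(f \right)} = \sqrt{2 f} = \sqrt{2} \sqrt{f}$)
$S{\left(X,M \right)} = \frac{2}{-7 + X}$ ($S{\left(X,M \right)} = \frac{2}{-6 + \left(X - 1\right)} = \frac{2}{-6 + \left(-1 + X\right)} = \frac{2}{-7 + X}$)
$\left(3109 + \frac{1}{S{\left(\frac{117}{-63},40 \right)} + r{\left(129 \right)}}\right) + d{\left(38 \right)} = \left(3109 + \frac{1}{\frac{2}{-7 + \frac{117}{-63}} + \sqrt{2} \sqrt{129}}\right) + 38 = \left(3109 + \frac{1}{\frac{2}{-7 + 117 \left(- \frac{1}{63}\right)} + \sqrt{258}}\right) + 38 = \left(3109 + \frac{1}{\frac{2}{-7 - \frac{13}{7}} + \sqrt{258}}\right) + 38 = \left(3109 + \frac{1}{\frac{2}{- \frac{62}{7}} + \sqrt{258}}\right) + 38 = \left(3109 + \frac{1}{2 \left(- \frac{7}{62}\right) + \sqrt{258}}\right) + 38 = \left(3109 + \frac{1}{- \frac{7}{31} + \sqrt{258}}\right) + 38 = 3147 + \frac{1}{- \frac{7}{31} + \sqrt{258}}$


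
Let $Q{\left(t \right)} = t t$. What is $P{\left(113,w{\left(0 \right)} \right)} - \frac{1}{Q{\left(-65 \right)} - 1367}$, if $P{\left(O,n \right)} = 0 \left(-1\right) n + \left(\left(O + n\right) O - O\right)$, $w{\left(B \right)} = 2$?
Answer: $\frac{36816755}{2858} \approx 12882.0$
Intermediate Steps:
$Q{\left(t \right)} = t^{2}$
$P{\left(O,n \right)} = - O + O \left(O + n\right)$ ($P{\left(O,n \right)} = 0 n + \left(O \left(O + n\right) - O\right) = 0 + \left(- O + O \left(O + n\right)\right) = - O + O \left(O + n\right)$)
$P{\left(113,w{\left(0 \right)} \right)} - \frac{1}{Q{\left(-65 \right)} - 1367} = 113 \left(-1 + 113 + 2\right) - \frac{1}{\left(-65\right)^{2} - 1367} = 113 \cdot 114 - \frac{1}{4225 - 1367} = 12882 - \frac{1}{2858} = \frac{36816755}{2858}$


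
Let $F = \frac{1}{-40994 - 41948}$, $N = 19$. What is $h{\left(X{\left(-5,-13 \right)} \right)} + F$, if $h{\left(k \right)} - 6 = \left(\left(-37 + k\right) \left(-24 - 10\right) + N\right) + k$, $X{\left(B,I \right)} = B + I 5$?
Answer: $\frac{298010605}{82942} \approx 3593.0$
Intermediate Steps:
$X{\left(B,I \right)} = B + 5 I$
$h{\left(k \right)} = 1283 - 33 k$ ($h{\left(k \right)} = 6 + \left(\left(\left(-37 + k\right) \left(-24 - 10\right) + 19\right) + k\right) = 6 + \left(\left(\left(-37 + k\right) \left(-34\right) + 19\right) + k\right) = 6 + \left(\left(\left(1258 - 34 k\right) + 19\right) + k\right) = 6 - \left(-1277 + 33 k\right) = 1283 - 33 k$)
$F = - \frac{1}{82942}$ ($F = \frac{1}{-82942} = - \frac{1}{82942} \approx -1.2057 \cdot 10^{-5}$)
$h{\left(X{\left(-5,-13 \right)} \right)} + F = \left(1283 - 33 \left(-5 + 5 \left(-13\right)\right)\right) - \frac{1}{82942} = \left(1283 - 33 \left(-5 - 65\right)\right) - \frac{1}{82942} = \left(1283 - -2310\right) - \frac{1}{82942} = \left(1283 + 2310\right) - \frac{1}{82942} = 3593 - \frac{1}{82942} = \frac{298010605}{82942}$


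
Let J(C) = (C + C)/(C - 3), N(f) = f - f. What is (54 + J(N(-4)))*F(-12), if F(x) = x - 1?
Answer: -702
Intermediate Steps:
N(f) = 0
F(x) = -1 + x
J(C) = 2*C/(-3 + C) (J(C) = (2*C)/(-3 + C) = 2*C/(-3 + C))
(54 + J(N(-4)))*F(-12) = (54 + 2*0/(-3 + 0))*(-1 - 12) = (54 + 2*0/(-3))*(-13) = (54 + 2*0*(-1/3))*(-13) = (54 + 0)*(-13) = 54*(-13) = -702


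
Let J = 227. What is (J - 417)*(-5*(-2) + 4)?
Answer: -2660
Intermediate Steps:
(J - 417)*(-5*(-2) + 4) = (227 - 417)*(-5*(-2) + 4) = -190*(10 + 4) = -190*14 = -2660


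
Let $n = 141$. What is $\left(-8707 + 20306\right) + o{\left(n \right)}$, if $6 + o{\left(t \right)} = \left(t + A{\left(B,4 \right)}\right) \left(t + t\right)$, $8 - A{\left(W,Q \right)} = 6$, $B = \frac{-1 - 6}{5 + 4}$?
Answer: $51919$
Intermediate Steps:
$B = - \frac{7}{9} \approx -0.77778$
$A{\left(W,Q \right)} = 2$ ($A{\left(W,Q \right)} = 8 - 6 = 2$)
$o{\left(t \right)} = -6 + 2 t \left(2 + t\right)$ ($o{\left(t \right)} = -6 + \left(t + 2\right) \left(t + t\right) = -6 + \left(2 + t\right) 2 t = -6 + 2 t \left(2 + t\right)$)
$\left(-8707 + 20306\right) + o{\left(n \right)} = \left(-8707 + 20306\right) + \left(-6 + 2 \cdot 141^{2} + 4 \cdot 141\right) = 11599 + \left(-6 + 2 \cdot 19881 + 564\right) = 11599 + \left(-6 + 39762 + 564\right) = 11599 + 40320 = 51919$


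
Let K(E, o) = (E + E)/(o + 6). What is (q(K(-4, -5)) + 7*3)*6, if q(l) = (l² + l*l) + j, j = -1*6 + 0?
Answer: 858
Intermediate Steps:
j = -6 (j = -6 + 0 = -6)
K(E, o) = 2*E/(6 + o) (K(E, o) = (2*E)/(6 + o) = 2*E/(6 + o))
q(l) = -6 + 2*l² (q(l) = (l² + l*l) - 6 = (l² + l²) - 6 = 2*l² - 6 = -6 + 2*l²)
(q(K(-4, -5)) + 7*3)*6 = ((-6 + 2*(2*(-4)/(6 - 5))²) + 7*3)*6 = ((-6 + 2*(2*(-4)/1)²) + 21)*6 = ((-6 + 2*(2*(-4)*1)²) + 21)*6 = ((-6 + 2*(-8)²) + 21)*6 = ((-6 + 2*64) + 21)*6 = ((-6 + 128) + 21)*6 = (122 + 21)*6 = 143*6 = 858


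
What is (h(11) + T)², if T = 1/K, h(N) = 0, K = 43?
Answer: 1/1849 ≈ 0.00054083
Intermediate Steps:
T = 1/43 ≈ 0.023256
(h(11) + T)² = (0 + 1/43)² = (1/43)² = 1/1849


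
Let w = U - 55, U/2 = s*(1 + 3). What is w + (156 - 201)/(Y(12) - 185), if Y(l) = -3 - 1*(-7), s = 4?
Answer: -4118/181 ≈ -22.751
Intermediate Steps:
Y(l) = 4 (Y(l) = -3 + 7 = 4)
U = 32 (U = 2*(4*(1 + 3)) = 2*(4*4) = 2*16 = 32)
w = -23 (w = 32 - 55 = -23)
w + (156 - 201)/(Y(12) - 185) = -23 + (156 - 201)/(4 - 185) = -23 - 45/(-181) = -23 - 45*(-1/181) = -23 + 45/181 = -4118/181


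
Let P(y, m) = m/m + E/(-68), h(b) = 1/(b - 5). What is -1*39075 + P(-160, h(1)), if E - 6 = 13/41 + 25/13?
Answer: -354050612/9061 ≈ -39074.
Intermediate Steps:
h(b) = 1/(-5 + b)
E = 4392/533 (E = 6 + (13/41 + 25/13) = 6 + 1194/533 = 4392/533 ≈ 8.2401)
P(y, m) = 7963/9061 (P(y, m) = m/m + (4392/533)/(-68) = 1 + (4392/533)*(-1/68) = 1 - 1098/9061 = 7963/9061)
-1*39075 + P(-160, h(1)) = -1*39075 + 7963/9061 = -39075 + 7963/9061 = -354050612/9061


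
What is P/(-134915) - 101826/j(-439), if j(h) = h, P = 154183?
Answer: 13670168453/59227685 ≈ 230.81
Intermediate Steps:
P/(-134915) - 101826/j(-439) = 154183/(-134915) - 101826/(-439) = 154183*(-1/134915) - 101826*(-1/439) = -154183/134915 + 101826/439 = 13670168453/59227685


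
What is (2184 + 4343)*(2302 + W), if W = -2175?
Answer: 828929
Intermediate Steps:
(2184 + 4343)*(2302 + W) = (2184 + 4343)*(2302 - 2175) = 6527*127 = 828929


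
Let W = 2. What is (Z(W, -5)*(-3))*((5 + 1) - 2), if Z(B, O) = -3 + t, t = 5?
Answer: -24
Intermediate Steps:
Z(B, O) = 2 (Z(B, O) = -3 + 5 = 2)
(Z(W, -5)*(-3))*((5 + 1) - 2) = (2*(-3))*((5 + 1) - 2) = -6*(6 - 2) = -6*4 = -24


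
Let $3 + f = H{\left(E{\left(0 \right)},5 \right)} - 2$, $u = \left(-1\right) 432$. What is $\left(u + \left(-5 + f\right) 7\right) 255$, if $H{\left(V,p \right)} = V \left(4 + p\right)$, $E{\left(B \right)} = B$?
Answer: $-128010$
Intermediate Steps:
$u = -432$
$f = -5$ ($f = -3 - \left(2 + 0 \left(4 + 5\right)\right) = -3 + \left(0 \cdot 9 - 2\right) = -3 + \left(0 - 2\right) = -3 - 2 = -5$)
$\left(u + \left(-5 + f\right) 7\right) 255 = \left(-432 + \left(-5 - 5\right) 7\right) 255 = \left(-432 - 70\right) 255 = \left(-502\right) 255 = -128010$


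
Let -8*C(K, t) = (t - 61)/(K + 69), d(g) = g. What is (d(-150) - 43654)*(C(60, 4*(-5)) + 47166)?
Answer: -177681409581/86 ≈ -2.0661e+9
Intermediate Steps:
C(K, t) = -(-61 + t)/(8*(69 + K)) (C(K, t) = -(t - 61)/(8*(K + 69)) = -(-61 + t)/(8*(69 + K)))
(d(-150) - 43654)*(C(60, 4*(-5)) + 47166) = (-150 - 43654)*((61 - 4*(-5))/(8*(69 + 60)) + 47166) = -43804*((1/8)*(61 - 1*(-20))/129 + 47166) = -43804*((1/8)*(1/129)*(61 + 20) + 47166) = -43804*((1/8)*(1/129)*81 + 47166) = -43804*(27/344 + 47166) = -43804*16225131/344 = -177681409581/86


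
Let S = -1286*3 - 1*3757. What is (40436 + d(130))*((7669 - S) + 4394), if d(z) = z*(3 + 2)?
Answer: 808490308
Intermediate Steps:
d(z) = 5*z (d(z) = z*5 = 5*z)
S = -7615 (S = -3858 - 3757 = -7615)
(40436 + d(130))*((7669 - S) + 4394) = (40436 + 5*130)*((7669 - 1*(-7615)) + 4394) = (40436 + 650)*((7669 + 7615) + 4394) = 41086*(15284 + 4394) = 41086*19678 = 808490308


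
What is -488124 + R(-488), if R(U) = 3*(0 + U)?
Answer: -489588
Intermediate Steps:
R(U) = 3*U
-488124 + R(-488) = -488124 + 3*(-488) = -488124 - 1464 = -489588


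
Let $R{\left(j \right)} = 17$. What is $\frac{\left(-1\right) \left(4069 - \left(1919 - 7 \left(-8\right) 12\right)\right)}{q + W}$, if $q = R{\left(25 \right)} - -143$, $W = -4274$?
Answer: $\frac{739}{2057} \approx 0.35926$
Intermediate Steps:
$q = 160$ ($q = 17 - -143 = 17 + 143 = 160$)
$\frac{\left(-1\right) \left(4069 - \left(1919 - 7 \left(-8\right) 12\right)\right)}{q + W} = \frac{\left(-1\right) \left(4069 - \left(1919 - 7 \left(-8\right) 12\right)\right)}{160 - 4274} = \frac{\left(-1\right) \left(4069 - 2591\right)}{-4114} = - (4069 - 2591) \left(- \frac{1}{4114}\right) = \left(-1\right) 1478 \left(- \frac{1}{4114}\right) = \left(-1478\right) \left(- \frac{1}{4114}\right) = \frac{739}{2057}$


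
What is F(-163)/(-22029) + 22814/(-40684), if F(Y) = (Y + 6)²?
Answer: -107527823/64016274 ≈ -1.6797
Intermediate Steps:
F(Y) = (6 + Y)²
F(-163)/(-22029) + 22814/(-40684) = (6 - 163)²/(-22029) + 22814/(-40684) = (-157)²*(-1/22029) + 22814*(-1/40684) = 24649*(-1/22029) - 11407/20342 = -24649/22029 - 11407/20342 = -107527823/64016274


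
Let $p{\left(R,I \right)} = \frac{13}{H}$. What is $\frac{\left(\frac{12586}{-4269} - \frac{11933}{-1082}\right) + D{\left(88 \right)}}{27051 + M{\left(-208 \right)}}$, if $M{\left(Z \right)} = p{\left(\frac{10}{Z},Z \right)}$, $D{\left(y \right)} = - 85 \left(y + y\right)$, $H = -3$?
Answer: $- \frac{13812756751}{24986024408} \approx -0.55282$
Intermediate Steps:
$p{\left(R,I \right)} = - \frac{13}{3}$ ($p{\left(R,I \right)} = \frac{13}{-3} = 13 \left(- \frac{1}{3}\right) = - \frac{13}{3}$)
$D{\left(y \right)} = - 170 y$ ($D{\left(y \right)} = - 85 \cdot 2 y = - 170 y$)
$M{\left(Z \right)} = - \frac{13}{3}$
$\frac{\left(\frac{12586}{-4269} - \frac{11933}{-1082}\right) + D{\left(88 \right)}}{27051 + M{\left(-208 \right)}} = \frac{\left(\frac{12586}{-4269} - \frac{11933}{-1082}\right) - 14960}{27051 - \frac{13}{3}} = \frac{\left(12586 \left(- \frac{1}{4269}\right) - - \frac{11933}{1082}\right) - 14960}{\frac{81140}{3}} = \left(\left(- \frac{12586}{4269} + \frac{11933}{1082}\right) - 14960\right) \frac{3}{81140} = \left(\frac{37323925}{4619058} - 14960\right) \frac{3}{81140} = \left(- \frac{69063783755}{4619058}\right) \frac{3}{81140} = - \frac{13812756751}{24986024408}$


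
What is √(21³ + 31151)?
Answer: 2*√10103 ≈ 201.03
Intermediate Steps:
√(21³ + 31151) = √(9261 + 31151) = √40412 = 2*√10103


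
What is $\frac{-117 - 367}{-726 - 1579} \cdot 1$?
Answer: $\frac{484}{2305} \approx 0.20998$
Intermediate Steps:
$\frac{-117 - 367}{-726 - 1579} \cdot 1 = - \frac{484}{-2305} \cdot 1 = \left(-484\right) \left(- \frac{1}{2305}\right) 1 = \frac{484}{2305} \cdot 1 = \frac{484}{2305}$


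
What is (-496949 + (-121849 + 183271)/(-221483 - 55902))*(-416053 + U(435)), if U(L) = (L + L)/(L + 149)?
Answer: 577466697049652423/2792980 ≈ 2.0676e+11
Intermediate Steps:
U(L) = 2*L/(149 + L) (U(L) = (2*L)/(149 + L) = 2*L/(149 + L))
(-496949 + (-121849 + 183271)/(-221483 - 55902))*(-416053 + U(435)) = (-496949 + (-121849 + 183271)/(-221483 - 55902))*(-416053 + 2*435/(149 + 435)) = (-496949 + 61422/(-277385))*(-416053 + 2*435/584) = (-496949 + 61422*(-1/277385))*(-416053 + 2*435*(1/584)) = (-496949 - 2118/9565)*(-416053 + 435/292) = -4753319303/9565*(-121487041/292) = 577466697049652423/2792980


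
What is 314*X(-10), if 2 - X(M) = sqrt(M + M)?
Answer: 628 - 628*I*sqrt(5) ≈ 628.0 - 1404.3*I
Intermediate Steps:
X(M) = 2 - sqrt(2)*sqrt(M) (X(M) = 2 - sqrt(M + M) = 2 - sqrt(2*M) = 2 - sqrt(2)*sqrt(M))
314*X(-10) = 314*(2 - sqrt(2)*sqrt(-10)) = 314*(2 - sqrt(2)*I*sqrt(10)) = 314*(2 - 2*I*sqrt(5)) = 628 - 628*I*sqrt(5)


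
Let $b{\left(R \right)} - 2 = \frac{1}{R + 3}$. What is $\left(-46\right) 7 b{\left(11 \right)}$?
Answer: $-667$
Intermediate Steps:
$b{\left(R \right)} = 2 + \frac{1}{3 + R}$ ($b{\left(R \right)} = 2 + \frac{1}{R + 3} = 2 + \frac{1}{3 + R}$)
$\left(-46\right) 7 b{\left(11 \right)} = \left(-46\right) 7 \frac{7 + 2 \cdot 11}{3 + 11} = - 322 \frac{7 + 22}{14} = - 322 \cdot \frac{1}{14} \cdot 29 = \left(-322\right) \frac{29}{14} = -667$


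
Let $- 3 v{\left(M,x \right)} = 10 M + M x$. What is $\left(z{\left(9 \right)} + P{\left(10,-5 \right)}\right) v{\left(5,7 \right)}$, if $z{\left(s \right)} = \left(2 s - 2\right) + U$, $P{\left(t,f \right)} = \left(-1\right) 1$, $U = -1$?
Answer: $- \frac{1190}{3} \approx -396.67$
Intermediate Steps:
$v{\left(M,x \right)} = - \frac{10 M}{3} - \frac{M x}{3}$ ($v{\left(M,x \right)} = - \frac{10 M + M x}{3} = - \frac{10 M}{3} - \frac{M x}{3}$)
$P{\left(t,f \right)} = -1$
$z{\left(s \right)} = -3 + 2 s$ ($z{\left(s \right)} = \left(2 s - 2\right) - 1 = \left(-2 + 2 s\right) - 1 = -3 + 2 s$)
$\left(z{\left(9 \right)} + P{\left(10,-5 \right)}\right) v{\left(5,7 \right)} = \left(\left(-3 + 2 \cdot 9\right) - 1\right) \left(\left(- \frac{1}{3}\right) 5 \left(10 + 7\right)\right) = \left(\left(-3 + 18\right) - 1\right) \left(\left(- \frac{1}{3}\right) 5 \cdot 17\right) = \left(15 - 1\right) \left(- \frac{85}{3}\right) = 14 \left(- \frac{85}{3}\right) = - \frac{1190}{3}$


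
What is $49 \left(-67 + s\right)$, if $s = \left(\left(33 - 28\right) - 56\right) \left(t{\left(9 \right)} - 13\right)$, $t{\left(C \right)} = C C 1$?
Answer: $-173215$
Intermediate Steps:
$t{\left(C \right)} = C^{2}$ ($t{\left(C \right)} = C^{2} \cdot 1 = C^{2}$)
$s = -3468$ ($s = \left(\left(33 - 28\right) - 56\right) \left(9^{2} - 13\right) = \left(\left(33 - 28\right) - 56\right) \left(81 - 13\right) = \left(5 - 56\right) 68 = \left(-51\right) 68 = -3468$)
$49 \left(-67 + s\right) = 49 \left(-67 - 3468\right) = 49 \left(-3535\right) = -173215$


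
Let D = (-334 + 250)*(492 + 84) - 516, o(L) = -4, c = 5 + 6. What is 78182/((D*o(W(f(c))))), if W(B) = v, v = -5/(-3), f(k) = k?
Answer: 39091/97800 ≈ 0.39970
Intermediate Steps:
c = 11
v = 5/3 (v = -5*(-⅓) = 5/3 ≈ 1.6667)
W(B) = 5/3
D = -48900 (D = -84*576 - 516 = -48384 - 516 = -48900)
78182/((D*o(W(f(c))))) = 78182/((-48900*(-4))) = 78182/195600 = 78182*(1/195600) = 39091/97800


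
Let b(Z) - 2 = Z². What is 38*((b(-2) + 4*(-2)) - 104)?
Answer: -4028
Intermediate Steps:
b(Z) = 2 + Z²
38*((b(-2) + 4*(-2)) - 104) = 38*(((2 + (-2)²) + 4*(-2)) - 104) = 38*(((2 + 4) - 8) - 104) = 38*((6 - 8) - 104) = 38*(-2 - 104) = 38*(-106) = -4028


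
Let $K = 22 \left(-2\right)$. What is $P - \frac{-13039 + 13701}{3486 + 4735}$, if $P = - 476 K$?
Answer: $\frac{172179962}{8221} \approx 20944.0$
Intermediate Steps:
$K = -44$
$P = 20944$ ($P = \left(-476\right) \left(-44\right) = 20944$)
$P - \frac{-13039 + 13701}{3486 + 4735} = 20944 - \frac{-13039 + 13701}{3486 + 4735} = 20944 - \frac{662}{8221} = \frac{172179962}{8221}$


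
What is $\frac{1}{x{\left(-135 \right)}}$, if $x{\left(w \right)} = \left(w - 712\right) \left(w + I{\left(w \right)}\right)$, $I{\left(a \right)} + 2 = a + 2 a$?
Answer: $\frac{1}{459074} \approx 2.1783 \cdot 10^{-6}$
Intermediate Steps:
$I{\left(a \right)} = -2 + 3 a$ ($I{\left(a \right)} = -2 + \left(a + 2 a\right) = -2 + 3 a$)
$x{\left(w \right)} = \left(-712 + w\right) \left(-2 + 4 w\right)$ ($x{\left(w \right)} = \left(w - 712\right) \left(w + \left(-2 + 3 w\right)\right) = \left(-712 + w\right) \left(-2 + 4 w\right)$)
$\frac{1}{x{\left(-135 \right)}} = \frac{1}{1424 - -384750 + 4 \left(-135\right)^{2}} = \frac{1}{1424 + 384750 + 4 \cdot 18225} = \frac{1}{1424 + 384750 + 72900} = \frac{1}{459074}$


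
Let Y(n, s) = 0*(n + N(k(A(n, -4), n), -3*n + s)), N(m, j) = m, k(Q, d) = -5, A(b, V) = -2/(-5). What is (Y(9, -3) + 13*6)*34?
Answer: 2652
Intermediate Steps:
A(b, V) = ⅖ (A(b, V) = -2*(-⅕) = ⅖)
Y(n, s) = 0 (Y(n, s) = 0*(n - 5) = 0*(-5 + n) = 0)
(Y(9, -3) + 13*6)*34 = (0 + 13*6)*34 = (0 + 78)*34 = 78*34 = 2652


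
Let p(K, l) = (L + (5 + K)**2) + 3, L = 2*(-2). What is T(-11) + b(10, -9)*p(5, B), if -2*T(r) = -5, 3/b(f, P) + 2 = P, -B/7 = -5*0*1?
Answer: -49/2 ≈ -24.500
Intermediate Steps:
L = -4
B = 0 (B = -7*(-5*0) = -0 = -7*0 = 0)
b(f, P) = 3/(-2 + P)
T(r) = 5/2 (T(r) = -1/2*(-5) = 5/2)
p(K, l) = -1 + (5 + K)**2 (p(K, l) = (-4 + (5 + K)**2) + 3 = -1 + (5 + K)**2)
T(-11) + b(10, -9)*p(5, B) = 5/2 + (3/(-2 - 9))*(-1 + (5 + 5)**2) = 5/2 + (3/(-11))*(-1 + 10**2) = 5/2 + (3*(-1/11))*(-1 + 100) = 5/2 - 3/11*99 = 5/2 - 27 = -49/2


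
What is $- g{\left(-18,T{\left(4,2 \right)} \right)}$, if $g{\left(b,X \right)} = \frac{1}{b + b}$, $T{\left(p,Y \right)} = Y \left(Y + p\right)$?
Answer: $\frac{1}{36} \approx 0.027778$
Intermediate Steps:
$g{\left(b,X \right)} = \frac{1}{2 b}$
$- g{\left(-18,T{\left(4,2 \right)} \right)} = - \frac{1}{2 \left(-18\right)} = - \frac{-1}{2 \cdot 18} = \left(-1\right) \left(- \frac{1}{36}\right) = \frac{1}{36}$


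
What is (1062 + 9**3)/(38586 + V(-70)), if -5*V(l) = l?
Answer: 1791/38600 ≈ 0.046399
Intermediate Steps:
V(l) = -l/5
(1062 + 9**3)/(38586 + V(-70)) = (1062 + 9**3)/(38586 - 1/5*(-70)) = (1062 + 729)/(38586 + 14) = 1791/38600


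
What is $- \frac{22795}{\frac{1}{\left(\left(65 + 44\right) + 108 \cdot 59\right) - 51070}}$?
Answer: $1016406255$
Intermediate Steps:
$- \frac{22795}{\frac{1}{\left(\left(65 + 44\right) + 108 \cdot 59\right) - 51070}} = - \frac{22795}{\frac{1}{\left(109 + 6372\right) - 51070}} = - \frac{22795}{\frac{1}{6481 - 51070}} = - \frac{22795}{\frac{1}{-44589}} = - \frac{22795}{- \frac{1}{44589}} = \left(-22795\right) \left(-44589\right) = 1016406255$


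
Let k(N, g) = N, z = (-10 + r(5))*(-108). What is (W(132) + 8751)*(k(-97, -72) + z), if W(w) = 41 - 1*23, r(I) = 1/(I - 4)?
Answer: 7672875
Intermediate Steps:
r(I) = 1/(-4 + I)
z = 972 (z = (-10 + 1/(-4 + 5))*(-108) = (-10 + 1/1)*(-108) = (-10 + 1)*(-108) = -9*(-108) = 972)
W(w) = 18 (W(w) = 41 - 23 = 18)
(W(132) + 8751)*(k(-97, -72) + z) = (18 + 8751)*(-97 + 972) = 8769*875 = 7672875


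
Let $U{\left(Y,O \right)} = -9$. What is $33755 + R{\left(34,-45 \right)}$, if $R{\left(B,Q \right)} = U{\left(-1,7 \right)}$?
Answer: $33746$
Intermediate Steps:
$R{\left(B,Q \right)} = -9$
$33755 + R{\left(34,-45 \right)} = 33755 - 9 = 33746$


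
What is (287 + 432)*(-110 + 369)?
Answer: 186221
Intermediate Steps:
(287 + 432)*(-110 + 369) = 719*259 = 186221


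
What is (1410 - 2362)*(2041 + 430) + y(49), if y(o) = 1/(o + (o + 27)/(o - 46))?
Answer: -524583413/223 ≈ -2.3524e+6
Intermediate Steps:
y(o) = 1/(o + (27 + o)/(-46 + o))
(1410 - 2362)*(2041 + 430) + y(49) = (1410 - 2362)*(2041 + 430) + (-46 + 49)/(27 + 49² - 45*49) = -952*2471 + 3/(27 + 2401 - 2205) = -2352392 + 3/223 = -524583413/223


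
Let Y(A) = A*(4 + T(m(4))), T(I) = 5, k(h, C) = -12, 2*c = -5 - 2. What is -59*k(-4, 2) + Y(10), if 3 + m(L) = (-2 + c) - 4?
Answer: 798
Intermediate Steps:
c = -7/2 (c = (-5 - 2)/2 = (½)*(-7) = -7/2 ≈ -3.5000)
m(L) = -25/2 (m(L) = -3 + ((-2 - 7/2) - 4) = -3 + (-11/2 - 4) = -3 - 19/2 = -25/2)
Y(A) = 9*A (Y(A) = A*(4 + 5) = A*9 = 9*A)
-59*k(-4, 2) + Y(10) = -59*(-12) + 9*10 = 708 + 90 = 798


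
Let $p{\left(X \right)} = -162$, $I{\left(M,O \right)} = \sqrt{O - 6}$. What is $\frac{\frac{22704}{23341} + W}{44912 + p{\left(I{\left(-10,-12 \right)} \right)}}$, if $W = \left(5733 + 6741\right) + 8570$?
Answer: $\frac{245605354}{522254875} \approx 0.47028$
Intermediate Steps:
$I{\left(M,O \right)} = \sqrt{-6 + O}$
$W = 21044$ ($W = 12474 + 8570 = 21044$)
$\frac{\frac{22704}{23341} + W}{44912 + p{\left(I{\left(-10,-12 \right)} \right)}} = \frac{\frac{22704}{23341} + 21044}{44912 - 162} = \frac{22704 \cdot \frac{1}{23341} + 21044}{44750} = \left(\frac{22704}{23341} + 21044\right) \frac{1}{44750} = \frac{491210708}{23341} \cdot \frac{1}{44750} = \frac{245605354}{522254875}$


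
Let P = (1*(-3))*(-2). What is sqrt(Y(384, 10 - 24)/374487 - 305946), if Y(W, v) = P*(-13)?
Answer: 2*I*sqrt(1191834001978135)/124829 ≈ 553.12*I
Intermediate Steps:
P = 6 (P = -3*(-2) = 6)
Y(W, v) = -78 (Y(W, v) = 6*(-13) = -78)
sqrt(Y(384, 10 - 24)/374487 - 305946) = sqrt(-78/374487 - 305946) = sqrt(-78*1/374487 - 305946) = sqrt(-26/124829 - 305946) = sqrt(-38190933260/124829) = 2*I*sqrt(1191834001978135)/124829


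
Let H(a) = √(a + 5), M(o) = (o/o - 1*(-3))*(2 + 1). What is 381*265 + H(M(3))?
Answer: 100965 + √17 ≈ 1.0097e+5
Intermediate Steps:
M(o) = 12 (M(o) = (1 + 3)*3 = 4*3 = 12)
H(a) = √(5 + a)
381*265 + H(M(3)) = 381*265 + √(5 + 12) = 100965 + √17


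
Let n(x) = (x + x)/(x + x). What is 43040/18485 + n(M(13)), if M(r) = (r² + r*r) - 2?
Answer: 12305/3697 ≈ 3.3284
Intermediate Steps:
M(r) = -2 + 2*r² (M(r) = (r² + r²) - 2 = 2*r² - 2 = -2 + 2*r²)
n(x) = 1 (n(x) = (2*x)/((2*x)) = (2*x)*(1/(2*x)) = 1)
43040/18485 + n(M(13)) = 43040/18485 + 1 = 43040*(1/18485) + 1 = 8608/3697 + 1 = 12305/3697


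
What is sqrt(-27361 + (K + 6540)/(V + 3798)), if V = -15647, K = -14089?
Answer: 2*I*sqrt(3322977635)/697 ≈ 165.41*I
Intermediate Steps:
sqrt(-27361 + (K + 6540)/(V + 3798)) = sqrt(-27361 + (-14089 + 6540)/(-15647 + 3798)) = sqrt(-27361 - 7549/(-11849)) = sqrt(-27361 - 7549*(-1/11849)) = sqrt(-27361 + 7549/11849) = sqrt(-324192940/11849) = 2*I*sqrt(3322977635)/697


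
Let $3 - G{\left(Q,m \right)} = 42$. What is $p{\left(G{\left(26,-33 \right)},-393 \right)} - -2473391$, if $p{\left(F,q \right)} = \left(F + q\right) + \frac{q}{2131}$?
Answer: $\frac{5269875236}{2131} \approx 2.473 \cdot 10^{6}$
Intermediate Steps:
$G{\left(Q,m \right)} = -39$ ($G{\left(Q,m \right)} = 3 - 42 = -39$)
$p{\left(F,q \right)} = F + \frac{2132 q}{2131}$ ($p{\left(F,q \right)} = \left(F + q\right) + q \frac{1}{2131} = \left(F + q\right) + \frac{q}{2131} = F + \frac{2132 q}{2131}$)
$p{\left(G{\left(26,-33 \right)},-393 \right)} - -2473391 = \left(-39 + \frac{2132}{2131} \left(-393\right)\right) - -2473391 = \left(-39 - \frac{837876}{2131}\right) + 2473391 = - \frac{920985}{2131} + 2473391 = \frac{5269875236}{2131}$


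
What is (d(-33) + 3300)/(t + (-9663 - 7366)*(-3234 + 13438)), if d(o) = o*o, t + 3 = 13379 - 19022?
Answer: -4389/173769562 ≈ -2.5258e-5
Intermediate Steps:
t = -5646 (t = -3 + (13379 - 19022) = -3 - 5643 = -5646)
d(o) = o²
(d(-33) + 3300)/(t + (-9663 - 7366)*(-3234 + 13438)) = ((-33)² + 3300)/(-5646 + (-9663 - 7366)*(-3234 + 13438)) = (1089 + 3300)/(-5646 - 17029*10204) = 4389/(-5646 - 173763916) = 4389/(-173769562) = 4389*(-1/173769562) = -4389/173769562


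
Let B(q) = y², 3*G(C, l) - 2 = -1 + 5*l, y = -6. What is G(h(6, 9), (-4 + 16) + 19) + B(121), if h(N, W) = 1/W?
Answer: 88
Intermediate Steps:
G(C, l) = ⅓ + 5*l/3 (G(C, l) = ⅔ + (-1 + 5*l)/3 = ⅔ + (-⅓ + 5*l/3) = ⅓ + 5*l/3)
B(q) = 36 (B(q) = (-6)² = 36)
G(h(6, 9), (-4 + 16) + 19) + B(121) = (⅓ + 5*((-4 + 16) + 19)/3) + 36 = (⅓ + 5*(12 + 19)/3) + 36 = (⅓ + (5/3)*31) + 36 = (⅓ + 155/3) + 36 = 52 + 36 = 88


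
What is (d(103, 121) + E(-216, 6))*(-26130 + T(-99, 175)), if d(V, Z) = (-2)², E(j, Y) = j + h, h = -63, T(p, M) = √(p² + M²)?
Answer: 7185750 - 275*√40426 ≈ 7.1305e+6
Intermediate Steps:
T(p, M) = √(M² + p²)
E(j, Y) = -63 + j (E(j, Y) = j - 63 = -63 + j)
d(V, Z) = 4
(d(103, 121) + E(-216, 6))*(-26130 + T(-99, 175)) = (4 + (-63 - 216))*(-26130 + √(175² + (-99)²)) = (4 - 279)*(-26130 + √(30625 + 9801)) = -275*(-26130 + √40426) = 7185750 - 275*√40426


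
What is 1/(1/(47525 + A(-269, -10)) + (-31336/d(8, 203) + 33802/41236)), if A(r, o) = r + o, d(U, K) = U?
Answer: -243529507/953705447603 ≈ -0.00025535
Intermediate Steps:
A(r, o) = o + r
1/(1/(47525 + A(-269, -10)) + (-31336/d(8, 203) + 33802/41236)) = 1/(1/(47525 + (-10 - 269)) + (-31336/8 + 33802/41236)) = 1/(1/(47525 - 279) + (-31336*⅛ + 33802*(1/41236))) = 1/(1/47246 + (-3917 + 16901/20618)) = 1/(1/47246 - 80743805/20618) = 1/(-953705447603/243529507) = -243529507/953705447603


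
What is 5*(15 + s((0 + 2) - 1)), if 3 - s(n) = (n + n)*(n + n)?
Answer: 70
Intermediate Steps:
s(n) = 3 - 4*n**2 (s(n) = 3 - (n + n)*(n + n) = 3 - 2*n*2*n = 3 - 4*n**2)
5*(15 + s((0 + 2) - 1)) = 5*(15 + (3 - 4*((0 + 2) - 1)**2)) = 5*(15 + (3 - 4*(2 - 1)**2)) = 5*(15 + (3 - 4*1**2)) = 5*(15 + (3 - 4*1)) = 5*(15 + (3 - 4)) = 5*(15 - 1) = 5*14 = 70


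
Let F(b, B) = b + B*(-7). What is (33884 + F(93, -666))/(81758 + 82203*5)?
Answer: 38639/492773 ≈ 0.078411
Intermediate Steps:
F(b, B) = b - 7*B
(33884 + F(93, -666))/(81758 + 82203*5) = (33884 + (93 - 7*(-666)))/(81758 + 82203*5) = (33884 + (93 + 4662))/(81758 + 411015) = (33884 + 4755)/492773 = 38639*(1/492773) = 38639/492773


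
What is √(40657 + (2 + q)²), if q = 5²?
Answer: √41386 ≈ 203.44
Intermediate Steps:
q = 25
√(40657 + (2 + q)²) = √(40657 + (2 + 25)²) = √(40657 + 27²) = √(40657 + 729) = √41386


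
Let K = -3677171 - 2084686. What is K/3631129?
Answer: -5761857/3631129 ≈ -1.5868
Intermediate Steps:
K = -5761857
K/3631129 = -5761857/3631129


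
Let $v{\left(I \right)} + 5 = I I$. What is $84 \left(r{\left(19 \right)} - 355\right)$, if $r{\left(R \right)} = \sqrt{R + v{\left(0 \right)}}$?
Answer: $-29820 + 84 \sqrt{14} \approx -29506.0$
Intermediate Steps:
$v{\left(I \right)} = -5 + I^{2}$ ($v{\left(I \right)} = -5 + I I = -5 + I^{2}$)
$r{\left(R \right)} = \sqrt{-5 + R}$ ($r{\left(R \right)} = \sqrt{R - \left(5 - 0^{2}\right)} = \sqrt{R + \left(-5 + 0\right)} = \sqrt{R - 5} = \sqrt{-5 + R}$)
$84 \left(r{\left(19 \right)} - 355\right) = 84 \left(\sqrt{-5 + 19} - 355\right) = 84 \left(\sqrt{14} - 355\right) = 84 \left(-355 + \sqrt{14}\right) = -29820 + 84 \sqrt{14}$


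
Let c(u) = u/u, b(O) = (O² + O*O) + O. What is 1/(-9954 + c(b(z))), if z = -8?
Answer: -1/9953 ≈ -0.00010047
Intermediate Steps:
b(O) = O + 2*O² (b(O) = (O² + O²) + O = 2*O² + O = O + 2*O²)
c(u) = 1
1/(-9954 + c(b(z))) = 1/(-9954 + 1) = 1/(-9953) = -1/9953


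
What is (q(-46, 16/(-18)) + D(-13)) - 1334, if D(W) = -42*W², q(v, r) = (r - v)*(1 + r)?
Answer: -682586/81 ≈ -8427.0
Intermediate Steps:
q(v, r) = (1 + r)*(r - v)
(q(-46, 16/(-18)) + D(-13)) - 1334 = ((16/(-18) + (16/(-18))² - 1*(-46) - 1*16/(-18)*(-46)) - 42*(-13)²) - 1334 = ((16*(-1/18) + (16*(-1/18))² + 46 - 1*16*(-1/18)*(-46)) - 42*169) - 1334 = ((-8/9 + (-8/9)² + 46 - 1*(-8/9)*(-46)) - 7098) - 1334 = ((-8/9 + 64/81 + 46 - 368/9) - 7098) - 1334 = (406/81 - 7098) - 1334 = -574532/81 - 1334 = -682586/81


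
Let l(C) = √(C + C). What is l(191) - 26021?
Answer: -26021 + √382 ≈ -26001.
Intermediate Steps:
l(C) = √2*√C (l(C) = √(2*C) = √2*√C)
l(191) - 26021 = √2*√191 - 26021 = √382 - 26021 = -26021 + √382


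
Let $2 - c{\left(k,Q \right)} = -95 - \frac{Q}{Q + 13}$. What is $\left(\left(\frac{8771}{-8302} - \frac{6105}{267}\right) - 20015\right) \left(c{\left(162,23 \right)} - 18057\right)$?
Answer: $\frac{455849173946323}{1266648} \approx 3.5989 \cdot 10^{8}$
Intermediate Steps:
$c{\left(k,Q \right)} = 97 + \frac{Q}{13 + Q}$ ($c{\left(k,Q \right)} = 2 - \left(-95 - \frac{Q}{Q + 13}\right) = 2 - \left(-95 - \frac{Q}{13 + Q}\right) = 2 + \left(95 + \frac{Q}{13 + Q}\right) = 97 + \frac{Q}{13 + Q}$)
$\left(\left(\frac{8771}{-8302} - \frac{6105}{267}\right) - 20015\right) \left(c{\left(162,23 \right)} - 18057\right) = \left(\left(\frac{8771}{-8302} - \frac{6105}{267}\right) - 20015\right) \left(\frac{1261 + 98 \cdot 23}{13 + 23} - 18057\right) = \left(\left(8771 \left(- \frac{1}{8302}\right) - \frac{2035}{89}\right) - 20015\right) \left(\frac{1261 + 2254}{36} - 18057\right) = \left(\left(- \frac{1253}{1186} - \frac{2035}{89}\right) - 20015\right) \left(\frac{1}{36} \cdot 3515 - 18057\right) = \left(- \frac{2525027}{105554} - 20015\right) \left(\frac{3515}{36} - 18057\right) = \left(- \frac{2115188337}{105554}\right) \left(- \frac{646537}{36}\right) = \frac{455849173946323}{1266648}$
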